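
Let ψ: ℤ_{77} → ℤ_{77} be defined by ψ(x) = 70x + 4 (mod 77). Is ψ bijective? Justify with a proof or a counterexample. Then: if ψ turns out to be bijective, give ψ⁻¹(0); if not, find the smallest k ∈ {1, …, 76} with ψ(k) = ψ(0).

Recall that ψ is injective if ψ(a) = ψ(b) implies a = b.
We have gcd(70, 77) = 7 > 1. Taking a = 0 and b = 11: ψ(0) = 4 and ψ(11) = 70·11 + 4 = 774 ≡ 4 (mod 77).
So ψ(0) = ψ(11) while 0 ≠ 11, thus ψ is not injective, hence not bijective.
Since ψ is not bijective, we find the least positive k with ψ(k) = ψ(0): this means 70k ≡ 0 (mod 77), i.e. 77 ∣ 70k. Since gcd(70, 77) = 7, dividing through by 7 this holds exactly when 11 ∣ 10k, and as gcd(10, 11) = 1, exactly when 11 ∣ k.
The smallest positive such k is 11.

11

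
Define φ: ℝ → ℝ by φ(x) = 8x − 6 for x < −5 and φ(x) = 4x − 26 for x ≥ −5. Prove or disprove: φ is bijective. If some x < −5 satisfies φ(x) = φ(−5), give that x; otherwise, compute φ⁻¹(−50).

Both pieces are strictly increasing (slopes 8 and 4), so each is injective on its own interval.
The left piece maps (−∞, −5) onto (−∞, −46); the right piece maps [−5, ∞) onto [−46, ∞).
Since −46 = −46, the images partition ℝ: φ is injective and surjective, hence bijective.
Because the two images are disjoint, no x < −5 has φ(x) = φ(−5), so we compute φ⁻¹(−50): −50 lies in (−∞, −46), so solve 8x − 6 = −50: x = (−50 + 6)/8 = −11/2.

-11/2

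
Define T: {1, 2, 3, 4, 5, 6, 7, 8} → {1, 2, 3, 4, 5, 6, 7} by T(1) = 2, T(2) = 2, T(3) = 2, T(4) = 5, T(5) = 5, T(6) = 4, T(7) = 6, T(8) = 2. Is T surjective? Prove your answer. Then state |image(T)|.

4

No element maps to 1, so T is not surjective.
The image of T is {2, 4, 5, 6}, which has 4 elements.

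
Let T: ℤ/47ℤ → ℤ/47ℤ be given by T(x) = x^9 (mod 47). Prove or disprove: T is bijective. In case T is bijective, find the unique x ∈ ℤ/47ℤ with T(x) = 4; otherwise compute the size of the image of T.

14

Since 47 is prime, the nonzero elements of ℤ/47ℤ form a cyclic group of order 46.
As gcd(9, 46) = 1, raising to the 9th power is a bijection on this group: if s^9 ≡ t^9 then (st^{−1})^9 = 1, and the only element of order dividing gcd(9, 46) = 1 is 1, so s = t.
With T(0) = 0 this makes T injective on all of ℤ/47ℤ, hence bijective (finite equal-size domain and codomain). In particular T is bijective.
Since T is bijective, we find the preimage of 4. The inverse of x ↦ x^9 on (ℤ/47ℤ)^× is x ↦ x^41, because 9·41 = 369 = 8·46 + 1 ≡ 1 (mod 46) and x^{46} = 1 for x ≠ 0 (Fermat). So T⁻¹(4) = 4^41 mod 47.
Repeated squaring mod 47: 4^1 ≡ 4, 4^2 ≡ 4² = 16, 4^4 ≡ 16² = 256 ≡ 21, 4^8 ≡ 21² = 441 ≡ 18, 4^16 ≡ 18² = 324 ≡ 42, 4^32 ≡ 42² = 1764 ≡ 25. Since 41 = 32 + 8 + 1, 4^41 ≡ 25·18·4: 25·18 = 450 ≡ 27, then 27·4 = 108 ≡ 14. So 4^41 ≡ 14 (mod 47).
Hence T⁻¹(4) = 14.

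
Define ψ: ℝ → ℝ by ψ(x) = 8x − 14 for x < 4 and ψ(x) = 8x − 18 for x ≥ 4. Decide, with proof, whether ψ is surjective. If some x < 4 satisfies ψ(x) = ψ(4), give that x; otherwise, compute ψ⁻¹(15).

7/2

Both pieces are strictly increasing (slopes 8 and 8), so each is injective on its own interval.
The left piece maps (−∞, 4) onto (−∞, 18); the right piece maps [4, ∞) onto [14, ∞).
The union (−∞, 18) ∪ [14, ∞) covers ℝ, so ψ is surjective.
For the follow-up: the images overlap, so an x < 4 with ψ(x) = ψ(4) exists. ψ(4) = 14; solving 8x − 14 = 14 for x < 4 gives x = (14 + 14)/8 = 7/2.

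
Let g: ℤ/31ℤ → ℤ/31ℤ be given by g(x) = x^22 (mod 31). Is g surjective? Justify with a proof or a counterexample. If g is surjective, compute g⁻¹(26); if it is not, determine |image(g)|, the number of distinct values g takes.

16

g(15): Repeated squaring mod 31: 15^1 ≡ 15, 15^2 ≡ 15² = 225 ≡ 8, 15^4 ≡ 8² = 64 ≡ 2, 15^8 ≡ 2² = 4, 15^16 ≡ 4² = 16. Since 22 = 16 + 4 + 2, 15^22 ≡ 16·2·8: 16·2 = 32 ≡ 1, then 1·8 = 8. So 15^22 ≡ 8 (mod 31).
g(16): Repeated squaring mod 31: 16^1 ≡ 16, 16^2 ≡ 16² = 256 ≡ 8, 16^4 ≡ 8² = 64 ≡ 2, 16^8 ≡ 2² = 4, 16^16 ≡ 4² = 16. Since 22 = 16 + 4 + 2, 16^22 ≡ 16·2·8: 16·2 = 32 ≡ 1, then 1·8 = 8. So 16^22 ≡ 8 (mod 31).
So g(15) = g(16) = 8 while 15 ≠ 16, therefore g is not injective.
A non-injective map from the 31-element set ℤ/31ℤ to itself takes at most 30 distinct values, so it cannot be surjective. Therefore g is not surjective.
Since g is not surjective, we determine |image(g)|. Computing x^22 mod 31 for each x (by repeated squaring, reducing mod 31 at every step), the values g(0), g(1), …, g(30) are: 0, 1, 4, 14, 16, 5, 25, 28, 2, 10, 20, 18, 7, 9, 19, 8, 8, 19, 9, 7, 18, 20, 10, 2, 28, 25, 5, 16, 14, 4, 1.
The distinct values are {0, 1, 2, 4, 5, 7, 8, 9, 10, 14, 16, 18, 19, 20, 25, 28}; there are 16 of them.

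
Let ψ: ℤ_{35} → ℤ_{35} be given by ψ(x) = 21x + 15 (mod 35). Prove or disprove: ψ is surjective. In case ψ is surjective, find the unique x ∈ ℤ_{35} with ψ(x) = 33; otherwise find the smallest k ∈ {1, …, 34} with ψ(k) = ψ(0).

Recall: surjectivity means every element of the codomain has a preimage under ψ.
Since gcd(21, 35) = 7, we have 21x ≡ 0 (mod 7) for all x, so ψ(x) ≡ 1 (mod 7).
But 0 ≢ 1 (mod 7), so 0 ∈ ℤ_{35} has no preimage. So ψ is not surjective.
Since ψ is not surjective, we find the least positive k with ψ(k) = ψ(0): this means 21k ≡ 0 (mod 35), i.e. 35 ∣ 21k. Since gcd(21, 35) = 7, dividing through by 7 this holds exactly when 5 ∣ 3k, and as gcd(3, 5) = 1, exactly when 5 ∣ k.
The smallest positive such k is 5.

5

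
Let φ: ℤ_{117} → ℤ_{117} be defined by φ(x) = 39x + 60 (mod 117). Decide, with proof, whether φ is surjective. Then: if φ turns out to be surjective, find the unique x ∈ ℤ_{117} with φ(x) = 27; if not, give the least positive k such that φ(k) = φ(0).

3

Recall that surjectivity means every element of the codomain has a preimage under φ.
Since gcd(39, 117) = 39, we have 39x ≡ 0 (mod 39) for all x, so φ(x) ≡ 21 (mod 39).
But 0 ≢ 21 (mod 39), so 0 ∈ ℤ_{117} has no preimage. Therefore φ is not surjective.
Since φ is not surjective, we find the least positive k with φ(k) = φ(0): this means 39k ≡ 0 (mod 117), i.e. 117 ∣ 39k. Since gcd(39, 117) = 39, dividing through by 39 this holds exactly when 3 ∣ k.
The smallest positive such k is 3.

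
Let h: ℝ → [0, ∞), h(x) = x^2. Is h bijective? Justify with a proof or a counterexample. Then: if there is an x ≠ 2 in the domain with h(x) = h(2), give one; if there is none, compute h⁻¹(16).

h(2) = 4 = (−2)^2 = h(−2) (since 2 is even), with 2 ≠ −2. So h is not injective, hence not bijective.
For the follow-up, such an x exists: taking x = −2 ∈ ℝ gives h(−2) = 4 = h(2) with −2 ≠ 2.

-2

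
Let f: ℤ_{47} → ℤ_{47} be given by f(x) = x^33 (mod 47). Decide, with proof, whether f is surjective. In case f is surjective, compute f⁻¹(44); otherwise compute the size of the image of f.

22

Since 47 is prime, the nonzero elements of ℤ_{47} form a cyclic group of order 46.
As gcd(33, 46) = 1, raising to the 33rd power is a bijection on this group: if a^33 ≡ b^33 then (ab^{−1})^33 = 1, and the only element of order dividing gcd(33, 46) = 1 is 1, so a = b.
With f(0) = 0 this makes f injective on all of ℤ_{47}, hence bijective (finite equal-size domain and codomain). In particular f is surjective.
Since f is surjective, we find the preimage of 44. The inverse of x ↦ x^33 on (ℤ_{47})^× is x ↦ x^7, because 33·7 = 231 = 5·46 + 1 ≡ 1 (mod 46) and x^{46} = 1 for x ≠ 0 (Fermat). So f⁻¹(44) = 44^7 mod 47.
Repeated squaring mod 47: 44^1 ≡ 44, 44^2 ≡ 44² = 1936 ≡ 9, 44^4 ≡ 9² = 81 ≡ 34. Since 7 = 4 + 2 + 1, 44^7 ≡ 34·9·44: 34·9 = 306 ≡ 24, then 24·44 = 1056 ≡ 22. So 44^7 ≡ 22 (mod 47).
Hence f⁻¹(44) = 22.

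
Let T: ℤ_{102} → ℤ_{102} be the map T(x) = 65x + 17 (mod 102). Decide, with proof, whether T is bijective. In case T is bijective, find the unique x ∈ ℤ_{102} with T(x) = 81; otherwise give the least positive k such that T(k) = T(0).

If T(x_1) = T(x_2), then 65x_1 ≡ 65x_2 (mod 102). Because gcd(65, 102) = 1, we may cancel 65 to get x_1 ≡ x_2 (mod 102).
We now compute 65⁻¹ mod 102 explicitly. Euclid's algorithm: 102 = 1·65 + 37, 65 = 1·37 + 28, 37 = 1·28 + 9, 28 = 3·9 + 1; back-substituting gives 1 = 11·65 − 7·102, so 65⁻¹ ≡ 11 (mod 102).
Then y ↦ 11(y − 17) is a two-sided inverse to T, so every y ∈ ℤ_{102} has a preimage.
So T is bijective.
Since T is bijective, we compute T⁻¹(81): solve 65x + 17 ≡ 81 (mod 102), i.e. 65x ≡ 64 (mod 102).
Multiplying by 65⁻¹ = 11 gives x ≡ 11·64 = 704 = 6·102 + 92 ≡ 92 (mod 102).
Check: T(92) = 65·92 + 17 = 5997 = 58·102 + 81 ≡ 81 (mod 102).

92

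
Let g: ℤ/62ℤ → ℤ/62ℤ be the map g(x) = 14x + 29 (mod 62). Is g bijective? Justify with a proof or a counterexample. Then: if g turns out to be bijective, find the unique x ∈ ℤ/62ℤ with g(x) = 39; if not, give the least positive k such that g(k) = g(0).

31

We have gcd(14, 62) = 2 > 1. Taking s = 0 and t = 31: g(0) = 29 and g(31) = 14·31 + 29 = 463 ≡ 29 (mod 62).
So g(0) = g(31) while 0 ≠ 31, so g is not injective, hence not bijective.
Since g is not bijective, we find the least positive k with g(k) = g(0): this means 14k ≡ 0 (mod 62), i.e. 62 ∣ 14k. Since gcd(14, 62) = 2, dividing through by 2 this holds exactly when 31 ∣ 7k, and as gcd(7, 31) = 1, exactly when 31 ∣ k.
The smallest positive such k is 31.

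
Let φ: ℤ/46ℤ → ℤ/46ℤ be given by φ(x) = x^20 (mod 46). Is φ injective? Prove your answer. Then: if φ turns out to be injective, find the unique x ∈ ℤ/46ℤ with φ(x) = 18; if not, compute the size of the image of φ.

φ(22): Repeated squaring mod 46: 22^1 ≡ 22, 22^2 ≡ 22² = 484 ≡ 24, 22^4 ≡ 24² = 576 ≡ 24, 22^8 ≡ 24² = 576 ≡ 24, 22^16 ≡ 24² = 576 ≡ 24. Since 20 = 16 + 4, 22^20 ≡ 24·24: 24·24 = 576 ≡ 24. So 22^20 ≡ 24 (mod 46).
φ(24): Repeated squaring mod 46: 24^1 ≡ 24, 24^2 ≡ 24² = 576 ≡ 24, 24^4 ≡ 24² = 576 ≡ 24, 24^8 ≡ 24² = 576 ≡ 24, 24^16 ≡ 24² = 576 ≡ 24. Since 20 = 16 + 4, 24^20 ≡ 24·24: 24·24 = 576 ≡ 24. So 24^20 ≡ 24 (mod 46).
So φ(22) = φ(24) = 24 while 22 ≠ 24, therefore φ is not injective.
Since φ is not injective, we determine |image(φ)|. Computing x^20 mod 46 for each x (by repeated squaring, reducing mod 46 at every step), the values φ(0), φ(1), …, φ(45) are: 0, 1, 6, 41, 36, 35, 16, 31, 32, 25, 26, 27, 4, 3, 2, 9, 8, 39, 12, 13, 18, 29, 24, 23, 24, 29, 18, 13, 12, 39, 8, 9, 2, 3, 4, 27, 26, 25, 32, 31, 16, 35, 36, 41, 6, 1.
The distinct values are {0, 1, 2, 3, 4, 6, 8, 9, 12, 13, 16, 18, 23, 24, 25, 26, 27, 29, 31, 32, 35, 36, 39, 41}; there are 24 of them.

24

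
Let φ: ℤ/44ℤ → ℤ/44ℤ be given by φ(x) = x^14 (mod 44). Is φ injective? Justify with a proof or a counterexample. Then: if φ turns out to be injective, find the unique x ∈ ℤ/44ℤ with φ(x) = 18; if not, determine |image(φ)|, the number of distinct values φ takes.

φ(10): Repeated squaring mod 44: 10^1 ≡ 10, 10^2 ≡ 10² = 100 ≡ 12, 10^4 ≡ 12² = 144 ≡ 12, 10^8 ≡ 12² = 144 ≡ 12. Since 14 = 8 + 4 + 2, 10^14 ≡ 12·12·12: 12·12 = 144 ≡ 12, then 12·12 = 144 ≡ 12. So 10^14 ≡ 12 (mod 44).
φ(12): Repeated squaring mod 44: 12^1 ≡ 12, 12^2 ≡ 12² = 144 ≡ 12, 12^4 ≡ 12² = 144 ≡ 12, 12^8 ≡ 12² = 144 ≡ 12. Since 14 = 8 + 4 + 2, 12^14 ≡ 12·12·12: 12·12 = 144 ≡ 12, then 12·12 = 144 ≡ 12. So 12^14 ≡ 12 (mod 44).
So φ(10) = φ(12) = 12 while 10 ≠ 12, hence φ is not injective.
Since φ is not injective, we determine |image(φ)|. Computing x^14 mod 44 for each x (by repeated squaring, reducing mod 44 at every step), the values φ(0), φ(1), …, φ(43) are: 0, 1, 16, 37, 36, 9, 20, 25, 4, 5, 12, 33, 12, 5, 4, 25, 20, 9, 36, 37, 16, 1, 0, 1, 16, 37, 36, 9, 20, 25, 4, 5, 12, 33, 12, 5, 4, 25, 20, 9, 36, 37, 16, 1.
The distinct values are {0, 1, 4, 5, 9, 12, 16, 20, 25, 33, 36, 37}; there are 12 of them.

12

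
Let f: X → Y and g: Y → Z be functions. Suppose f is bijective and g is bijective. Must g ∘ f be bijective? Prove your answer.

Injectivity: if g(f(u)) = g(f(v)) then f(u) = f(v) (g injective) so u = v (f injective).
Surjectivity: for c ∈ Z pick b with g(b) = c, then a with f(a) = b; then (g ∘ f)(a) = c.
Hence g ∘ f is bijective.

bijective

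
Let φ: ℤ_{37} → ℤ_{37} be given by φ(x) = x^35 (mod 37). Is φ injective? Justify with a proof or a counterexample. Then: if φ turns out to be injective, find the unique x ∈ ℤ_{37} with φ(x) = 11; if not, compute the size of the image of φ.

Since 37 is prime, the nonzero elements of ℤ_{37} form a cyclic group of order 36.
As gcd(35, 36) = 1, raising to the 35th power is a bijection on this group: if a^35 ≡ b^35 then (ab^{−1})^35 = 1, and the only element of order dividing gcd(35, 36) = 1 is 1, so a = b.
With φ(0) = 0 this makes φ injective on all of ℤ_{37}, hence bijective (finite equal-size domain and codomain). In particular φ is injective.
Since φ is injective, we find the preimage of 11. The inverse of x ↦ x^35 on (ℤ_{37})^× is x ↦ x^35, because 35·35 = 1225 = 34·36 + 1 ≡ 1 (mod 36) and x^{36} = 1 for x ≠ 0 (Fermat). So φ⁻¹(11) = 11^35 mod 37.
Repeated squaring mod 37: 11^1 ≡ 11, 11^2 ≡ 11² = 121 ≡ 10, 11^4 ≡ 10² = 100 ≡ 26, 11^8 ≡ 26² = 676 ≡ 10, 11^16 ≡ 10² = 100 ≡ 26, 11^32 ≡ 26² = 676 ≡ 10. Since 35 = 32 + 2 + 1, 11^35 ≡ 10·10·11: 10·10 = 100 ≡ 26, then 26·11 = 286 ≡ 27. So 11^35 ≡ 27 (mod 37).
Hence φ⁻¹(11) = 27.

27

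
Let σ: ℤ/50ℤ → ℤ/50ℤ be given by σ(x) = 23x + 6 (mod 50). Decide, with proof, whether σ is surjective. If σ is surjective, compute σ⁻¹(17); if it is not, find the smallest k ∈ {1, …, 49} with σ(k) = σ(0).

Since gcd(23, 50) = 1, 23 is invertible modulo 50. Euclid's algorithm: 50 = 2·23 + 4, 23 = 5·4 + 3, 4 = 1·3 + 1; back-substituting gives 1 = 37·23 − 17·50, so 23⁻¹ ≡ 37 (mod 50).
Then y ↦ 37(y − 6) is a two-sided inverse to σ, so every y ∈ ℤ/50ℤ has a preimage.
Thus σ is surjective.
Since σ is surjective, we find σ⁻¹(17): we need 23x ≡ 17 − 6 ≡ 11 (mod 50). Using 23⁻¹ = 37: x ≡ 37·11 = 407 = 8·50 + 7, so x = 7.
Check: σ(7) = 23·7 + 6 = 167 = 3·50 + 17 ≡ 17 (mod 50).

7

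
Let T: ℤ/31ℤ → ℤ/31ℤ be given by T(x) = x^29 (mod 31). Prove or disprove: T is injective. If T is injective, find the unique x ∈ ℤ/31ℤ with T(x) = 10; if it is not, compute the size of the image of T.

Since 31 is prime, the nonzero elements of ℤ/31ℤ form a cyclic group of order 30.
As gcd(29, 30) = 1, raising to the 29th power is a bijection on this group: if x_1^29 ≡ x_2^29 then (x_1x_2^{−1})^29 = 1, and the only element of order dividing gcd(29, 30) = 1 is 1, so x_1 = x_2.
With T(0) = 0 this makes T injective on all of ℤ/31ℤ, hence bijective (finite equal-size domain and codomain). In particular T is injective.
Since T is injective, we find the preimage of 10. The inverse of x ↦ x^29 on (ℤ/31ℤ)^× is x ↦ x^29, because 29·29 = 841 = 28·30 + 1 ≡ 1 (mod 30) and x^{30} = 1 for x ≠ 0 (Fermat). So T⁻¹(10) = 10^29 mod 31.
Repeated squaring mod 31: 10^1 ≡ 10, 10^2 ≡ 10² = 100 ≡ 7, 10^4 ≡ 7² = 49 ≡ 18, 10^8 ≡ 18² = 324 ≡ 14, 10^16 ≡ 14² = 196 ≡ 10. Since 29 = 16 + 8 + 4 + 1, 10^29 ≡ 10·14·18·10: 10·14 = 140 ≡ 16, then 16·18 = 288 ≡ 9, then 9·10 = 90 ≡ 28. So 10^29 ≡ 28 (mod 31).
Hence T⁻¹(10) = 28.

28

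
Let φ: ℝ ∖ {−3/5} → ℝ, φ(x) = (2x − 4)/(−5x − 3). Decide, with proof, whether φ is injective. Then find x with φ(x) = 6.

Suppose φ(x_1) = φ(x_2). Cross-multiplying: (2x_1 − 4)(−5x_2 − 3) = (2x_2 − 4)(−5x_1 − 3).
Expanding both sides and cancelling the symmetric terms leaves −26·(x_1 − x_2) = 0. Since −26 ≠ 0, x_1 = x_2. So φ is injective.
Solving φ(x) = 6: cross-multiplying gives 2x − 4 = 6(−5x − 3), which rearranges to 32x = −14, so x = −7/16.

-7/16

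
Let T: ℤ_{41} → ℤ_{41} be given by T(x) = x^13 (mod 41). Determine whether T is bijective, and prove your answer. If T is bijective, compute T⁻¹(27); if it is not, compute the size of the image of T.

Since 41 is prime, the nonzero elements of ℤ_{41} form a cyclic group of order 40.
As gcd(13, 40) = 1, raising to the 13th power is a bijection on this group: if x_1^13 ≡ x_2^13 then (x_1x_2^{−1})^13 = 1, and the only element of order dividing gcd(13, 40) = 1 is 1, so x_1 = x_2.
With T(0) = 0 this makes T injective on all of ℤ_{41}, hence bijective (finite equal-size domain and codomain). In particular T is bijective.
Since T is bijective, we find the preimage of 27. The inverse of x ↦ x^13 on (ℤ_{41})^× is x ↦ x^37, because 13·37 = 481 = 12·40 + 1 ≡ 1 (mod 40) and x^{40} = 1 for x ≠ 0 (Fermat). So T⁻¹(27) = 27^37 mod 41.
Repeated squaring mod 41: 27^1 ≡ 27, 27^2 ≡ 27² = 729 ≡ 32, 27^4 ≡ 32² = 1024 ≡ 40, 27^8 ≡ 40² = 1600 ≡ 1, 27^16 ≡ 1² = 1, 27^32 ≡ 1² = 1. Since 37 = 32 + 4 + 1, 27^37 ≡ 1·40·27: 1·40 = 40, then 40·27 = 1080 ≡ 14. So 27^37 ≡ 14 (mod 41).
Hence T⁻¹(27) = 14.

14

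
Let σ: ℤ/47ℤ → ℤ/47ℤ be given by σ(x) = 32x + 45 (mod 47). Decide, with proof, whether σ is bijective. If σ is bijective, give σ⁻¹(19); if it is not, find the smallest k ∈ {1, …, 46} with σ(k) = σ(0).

8

By definition, injectivity means: for all s, t in the domain, σ(s) = σ(t) implies s = t.
If σ(s) = σ(t), then 32s ≡ 32t (mod 47). Because gcd(32, 47) = 1, we may cancel 32 to get s ≡ t (mod 47).
We now compute 32⁻¹ mod 47 explicitly. Euclid's algorithm: 47 = 1·32 + 15, 32 = 2·15 + 2, 15 = 7·2 + 1; back-substituting gives 1 = 25·32 − 17·47, so 32⁻¹ ≡ 25 (mod 47).
For any y ∈ ℤ/47ℤ, x = 25(y − 45) mod 47 satisfies σ(x) = 32·25(y − 45) + 45 ≡ y (since 32·25 ≡ 1 mod 47). So every y has a preimage.
Hence σ is bijective.
Since σ is bijective, we compute σ⁻¹(19): solve 32x + 45 ≡ 19 (mod 47), i.e. 32x ≡ 21 (mod 47).
Multiplying by 32⁻¹ = 25 gives x ≡ 25·21 = 525 = 11·47 + 8 ≡ 8 (mod 47).
Check: σ(8) = 32·8 + 45 = 301 = 6·47 + 19 ≡ 19 (mod 47).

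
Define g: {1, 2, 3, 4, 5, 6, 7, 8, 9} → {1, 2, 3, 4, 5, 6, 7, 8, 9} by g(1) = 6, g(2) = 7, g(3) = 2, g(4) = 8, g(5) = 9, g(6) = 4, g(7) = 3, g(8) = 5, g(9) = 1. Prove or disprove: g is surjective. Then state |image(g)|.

9

Every element of the codomain has a preimage: 1 = g(9), 2 = g(3), 3 = g(7), 4 = g(6), 5 = g(8), 6 = g(1), 7 = g(2), 8 = g(4), 9 = g(5).
So g is surjective.
The image of g is {1, 2, 3, 4, 5, 6, 7, 8, 9}, which has 9 elements.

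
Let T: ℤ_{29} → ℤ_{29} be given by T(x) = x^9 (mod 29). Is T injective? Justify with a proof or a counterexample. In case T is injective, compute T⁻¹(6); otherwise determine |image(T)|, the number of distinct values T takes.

Since 29 is prime, the nonzero elements of ℤ_{29} form a cyclic group of order 28.
As gcd(9, 28) = 1, raising to the 9th power is a bijection on this group: if u^9 ≡ v^9 then (uv^{−1})^9 = 1, and the only element of order dividing gcd(9, 28) = 1 is 1, so u = v.
With T(0) = 0 this makes T injective on all of ℤ_{29}, hence bijective (finite equal-size domain and codomain). In particular T is injective.
Since T is injective, we find the preimage of 6. The inverse of x ↦ x^9 on (ℤ_{29})^× is x ↦ x^25, because 9·25 = 225 = 8·28 + 1 ≡ 1 (mod 28) and x^{28} = 1 for x ≠ 0 (Fermat). So T⁻¹(6) = 6^25 mod 29.
Repeated squaring mod 29: 6^1 ≡ 6, 6^2 ≡ 6² = 36 ≡ 7, 6^4 ≡ 7² = 49 ≡ 20, 6^8 ≡ 20² = 400 ≡ 23, 6^16 ≡ 23² = 529 ≡ 7. Since 25 = 16 + 8 + 1, 6^25 ≡ 7·23·6: 7·23 = 161 ≡ 16, then 16·6 = 96 ≡ 9. So 6^25 ≡ 9 (mod 29).
Hence T⁻¹(6) = 9.

9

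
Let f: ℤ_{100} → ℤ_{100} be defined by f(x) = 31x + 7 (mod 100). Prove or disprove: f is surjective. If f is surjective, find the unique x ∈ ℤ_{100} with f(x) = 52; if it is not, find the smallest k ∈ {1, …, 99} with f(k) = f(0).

Recall: surjectivity means every element of the codomain has a preimage under f.
Since gcd(31, 100) = 1, 31 is invertible modulo 100. Euclid's algorithm: 100 = 3·31 + 7, 31 = 4·7 + 3, 7 = 2·3 + 1; back-substituting gives 1 = 71·31 − 22·100, so 31⁻¹ ≡ 71 (mod 100).
Then y ↦ 71(y − 7) is a two-sided inverse to f, so every y ∈ ℤ_{100} has a preimage.
Therefore f is surjective.
Since f is surjective, we find f⁻¹(52): we need 31x ≡ 52 − 7 ≡ 45 (mod 100). Using 31⁻¹ = 71: x ≡ 71·45 = 3195 = 31·100 + 95, so x = 95.
Check: f(95) = 31·95 + 7 = 2952 = 29·100 + 52 ≡ 52 (mod 100).

95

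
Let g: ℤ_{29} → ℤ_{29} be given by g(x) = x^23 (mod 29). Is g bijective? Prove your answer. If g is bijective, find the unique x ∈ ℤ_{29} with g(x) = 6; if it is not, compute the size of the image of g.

Since 29 is prime, the nonzero elements of ℤ_{29} form a cyclic group of order 28.
As gcd(23, 28) = 1, raising to the 23rd power is a bijection on this group: if a^23 ≡ b^23 then (ab^{−1})^23 = 1, and the only element of order dividing gcd(23, 28) = 1 is 1, so a = b.
With g(0) = 0 this makes g injective on all of ℤ_{29}, hence bijective (finite equal-size domain and codomain). In particular g is bijective.
Since g is bijective, we find the preimage of 6. The inverse of x ↦ x^23 on (ℤ_{29})^× is x ↦ x^11, because 23·11 = 253 = 9·28 + 1 ≡ 1 (mod 28) and x^{28} = 1 for x ≠ 0 (Fermat). So g⁻¹(6) = 6^11 mod 29.
Repeated squaring mod 29: 6^1 ≡ 6, 6^2 ≡ 6² = 36 ≡ 7, 6^4 ≡ 7² = 49 ≡ 20, 6^8 ≡ 20² = 400 ≡ 23. Since 11 = 8 + 2 + 1, 6^11 ≡ 23·7·6: 23·7 = 161 ≡ 16, then 16·6 = 96 ≡ 9. So 6^11 ≡ 9 (mod 29).
Hence g⁻¹(6) = 9.

9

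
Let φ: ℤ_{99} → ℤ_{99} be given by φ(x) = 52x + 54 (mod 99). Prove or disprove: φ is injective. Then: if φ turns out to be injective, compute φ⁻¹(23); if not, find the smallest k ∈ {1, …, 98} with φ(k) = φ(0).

If φ(u) = φ(v), then 52u ≡ 52v (mod 99). Because gcd(52, 99) = 1, we may cancel 52 to get u ≡ v (mod 99).
So φ is injective.
We now compute 52⁻¹ mod 99 explicitly. Euclid's algorithm: 99 = 1·52 + 47, 52 = 1·47 + 5, 47 = 9·5 + 2, 5 = 2·2 + 1; back-substituting gives 1 = 40·52 − 21·99, so 52⁻¹ ≡ 40 (mod 99).
Since φ is injective, we find φ⁻¹(23): we need 52x ≡ 23 − 54 ≡ 68 (mod 99). Using 52⁻¹ = 40: x ≡ 40·68 = 2720 = 27·99 + 47, so x = 47.
Check: φ(47) = 52·47 + 54 = 2498 = 25·99 + 23 ≡ 23 (mod 99).

47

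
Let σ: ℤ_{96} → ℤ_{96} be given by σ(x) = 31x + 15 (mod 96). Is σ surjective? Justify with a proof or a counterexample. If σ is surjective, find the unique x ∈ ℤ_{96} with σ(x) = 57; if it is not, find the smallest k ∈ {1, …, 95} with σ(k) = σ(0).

54

Since gcd(31, 96) = 1, 31 is invertible modulo 96. Euclid's algorithm: 96 = 3·31 + 3, 31 = 10·3 + 1; back-substituting gives 1 = 31·31 − 10·96, so 31⁻¹ ≡ 31 (mod 96).
For any y ∈ ℤ_{96}, x = 31(y − 15) mod 96 satisfies σ(x) = 31·31(y − 15) + 15 ≡ y (since 31·31 ≡ 1 mod 96). So every y has a preimage.
Therefore σ is surjective.
Since σ is surjective, we find σ⁻¹(57): we need 31x ≡ 57 − 15 ≡ 42 (mod 96). Using 31⁻¹ = 31: x ≡ 31·42 = 1302 = 13·96 + 54, so x = 54.
Check: σ(54) = 31·54 + 15 = 1689 = 17·96 + 57 ≡ 57 (mod 96).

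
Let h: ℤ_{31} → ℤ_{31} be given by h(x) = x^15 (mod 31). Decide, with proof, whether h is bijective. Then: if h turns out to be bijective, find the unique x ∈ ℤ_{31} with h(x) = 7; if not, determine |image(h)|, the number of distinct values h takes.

h(1) = 1^15 = 1.
h(2): Repeated squaring mod 31: 2^1 ≡ 2, 2^2 ≡ 2² = 4, 2^4 ≡ 4² = 16, 2^8 ≡ 16² = 256 ≡ 8. Since 15 = 8 + 4 + 2 + 1, 2^15 ≡ 8·16·4·2: 8·16 = 128 ≡ 4, then 4·4 = 16, then 16·2 = 32 ≡ 1. So 2^15 ≡ 1 (mod 31).
So h(1) = h(2) = 1 while 1 ≠ 2, thus h is not injective, hence not bijective.
Since h is not bijective, we determine |image(h)|. Computing x^15 mod 31 for each x (by repeated squaring, reducing mod 31 at every step), the values h(0), h(1), …, h(30) are: 0, 1, 1, 30, 1, 1, 30, 1, 1, 1, 1, 30, 30, 30, 1, 30, 1, 30, 1, 1, 1, 30, 30, 30, 30, 1, 30, 30, 1, 30, 30.
The distinct values are {0, 1, 30}; there are 3 of them.

3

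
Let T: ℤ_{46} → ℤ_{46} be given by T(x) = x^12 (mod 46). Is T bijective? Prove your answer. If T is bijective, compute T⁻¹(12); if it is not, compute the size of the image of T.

T(22): Repeated squaring mod 46: 22^1 ≡ 22, 22^2 ≡ 22² = 484 ≡ 24, 22^4 ≡ 24² = 576 ≡ 24, 22^8 ≡ 24² = 576 ≡ 24. Since 12 = 8 + 4, 22^12 ≡ 24·24: 24·24 = 576 ≡ 24. So 22^12 ≡ 24 (mod 46).
T(24): Repeated squaring mod 46: 24^1 ≡ 24, 24^2 ≡ 24² = 576 ≡ 24, 24^4 ≡ 24² = 576 ≡ 24, 24^8 ≡ 24² = 576 ≡ 24. Since 12 = 8 + 4, 24^12 ≡ 24·24: 24·24 = 576 ≡ 24. So 24^12 ≡ 24 (mod 46).
So T(22) = T(24) = 24 while 22 ≠ 24, thus T is not injective, hence not bijective.
Since T is not bijective, we determine |image(T)|. Computing x^12 mod 46 for each x (by repeated squaring, reducing mod 46 at every step), the values T(0), T(1), …, T(45) are: 0, 1, 2, 3, 4, 41, 6, 39, 8, 9, 36, 35, 12, 13, 32, 31, 16, 29, 18, 27, 26, 25, 24, 23, 24, 25, 26, 27, 18, 29, 16, 31, 32, 13, 12, 35, 36, 9, 8, 39, 6, 41, 4, 3, 2, 1.
The distinct values are {0, 1, 2, 3, 4, 6, 8, 9, 12, 13, 16, 18, 23, 24, 25, 26, 27, 29, 31, 32, 35, 36, 39, 41}; there are 24 of them.

24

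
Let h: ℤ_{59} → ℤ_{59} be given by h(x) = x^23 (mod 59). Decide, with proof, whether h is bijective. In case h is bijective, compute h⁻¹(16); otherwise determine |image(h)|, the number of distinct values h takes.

19

Since 59 is prime, the nonzero elements of ℤ_{59} form a cyclic group of order 58.
As gcd(23, 58) = 1, raising to the 23rd power is a bijection on this group: if a^23 ≡ b^23 then (ab^{−1})^23 = 1, and the only element of order dividing gcd(23, 58) = 1 is 1, so a = b.
With h(0) = 0 this makes h injective on all of ℤ_{59}, hence bijective (finite equal-size domain and codomain). In particular h is bijective.
Since h is bijective, we find the preimage of 16. The inverse of x ↦ x^23 on (ℤ_{59})^× is x ↦ x^53, because 23·53 = 1219 = 21·58 + 1 ≡ 1 (mod 58) and x^{58} = 1 for x ≠ 0 (Fermat). So h⁻¹(16) = 16^53 mod 59.
Repeated squaring mod 59: 16^1 ≡ 16, 16^2 ≡ 16² = 256 ≡ 20, 16^4 ≡ 20² = 400 ≡ 46, 16^8 ≡ 46² = 2116 ≡ 51, 16^16 ≡ 51² = 2601 ≡ 5, 16^32 ≡ 5² = 25. Since 53 = 32 + 16 + 4 + 1, 16^53 ≡ 25·5·46·16: 25·5 = 125 ≡ 7, then 7·46 = 322 ≡ 27, then 27·16 = 432 ≡ 19. So 16^53 ≡ 19 (mod 59).
Hence h⁻¹(16) = 19.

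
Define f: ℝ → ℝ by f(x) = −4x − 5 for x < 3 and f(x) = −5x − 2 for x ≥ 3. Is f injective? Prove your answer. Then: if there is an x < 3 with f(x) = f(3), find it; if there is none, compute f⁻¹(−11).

3/2

Both pieces are strictly decreasing (slopes −4 and −5), so each is injective on its own interval.
The left piece maps (−∞, 3) onto (−17, ∞); the right piece maps [3, ∞) onto (−∞, −17].
These images are disjoint, so no value is attained by both pieces. Therefore f is injective.
Because the two images are disjoint, no x < 3 has f(x) = f(3), so we compute f⁻¹(−11): −11 lies in (−17, ∞), so solve −4x − 5 = −11: x = (−11 + 5)/(−4) = 3/2.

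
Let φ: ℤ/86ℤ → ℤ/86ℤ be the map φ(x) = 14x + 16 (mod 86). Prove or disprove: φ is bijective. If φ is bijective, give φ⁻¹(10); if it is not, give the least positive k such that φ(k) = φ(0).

We have gcd(14, 86) = 2 > 1. Taking x_1 = 0 and x_2 = 43: φ(0) = 16 and φ(43) = 14·43 + 16 = 618 ≡ 16 (mod 86).
So φ(0) = φ(43) while 0 ≠ 43, therefore φ is not injective, hence not bijective.
Since φ is not bijective, we find the least positive k with φ(k) = φ(0): this means 14k ≡ 0 (mod 86), i.e. 86 ∣ 14k. Since gcd(14, 86) = 2, dividing through by 2 this holds exactly when 43 ∣ 7k, and as gcd(7, 43) = 1, exactly when 43 ∣ k.
The smallest positive such k is 43.

43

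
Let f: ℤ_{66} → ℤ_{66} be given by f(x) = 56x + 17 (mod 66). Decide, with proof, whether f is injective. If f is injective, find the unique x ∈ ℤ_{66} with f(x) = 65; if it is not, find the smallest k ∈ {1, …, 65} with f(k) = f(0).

33

We have gcd(56, 66) = 2 > 1. Taking x_1 = 0 and x_2 = 33: f(0) = 17 and f(33) = 56·33 + 17 = 1865 ≡ 17 (mod 66).
So f(0) = f(33) while 0 ≠ 33, thus f is not injective.
Since f is not injective, we find the least positive k with f(k) = f(0): this means 56k ≡ 0 (mod 66), i.e. 66 ∣ 56k. Since gcd(56, 66) = 2, dividing through by 2 this holds exactly when 33 ∣ 28k, and as gcd(28, 33) = 1, exactly when 33 ∣ k.
The smallest positive such k is 33.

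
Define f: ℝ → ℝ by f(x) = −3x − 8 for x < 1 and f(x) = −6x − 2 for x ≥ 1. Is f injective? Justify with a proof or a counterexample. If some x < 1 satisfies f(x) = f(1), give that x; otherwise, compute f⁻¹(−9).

0

Both pieces are strictly decreasing (slopes −3 and −6), so each is injective on its own interval.
The left piece maps (−∞, 1) onto (−11, ∞); the right piece maps [1, ∞) onto (−∞, −8].
These images overlap. In particular f(1) = −8 (right piece), and solving −3x − 8 = −8 on the left piece gives x = 0 < 1.
So f(0) = f(1) with 0 ≠ 1, and f is not injective. This x = 0 is the requested value below 1.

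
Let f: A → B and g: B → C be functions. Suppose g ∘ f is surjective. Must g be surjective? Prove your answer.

surjective

Let c ∈ C. Since g ∘ f is surjective, some a ∈ A has g(f(a)) = c. Then b = f(a) ∈ B satisfies g(b) = c. So g is surjective.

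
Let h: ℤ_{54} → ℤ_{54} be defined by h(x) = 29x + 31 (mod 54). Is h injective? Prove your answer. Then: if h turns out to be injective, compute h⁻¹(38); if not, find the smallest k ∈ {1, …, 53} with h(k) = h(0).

17

Suppose h(u) = h(v) in ℤ_{54}. Then 29u + 31 ≡ 29v + 31 (mod 54), hence 29(u − v) ≡ 0 (mod 54).
Since gcd(29, 54) = 1, 29 is invertible modulo 54, so u − v ≡ 0 (mod 54), i.e. u = v.
So h is injective.
We now compute 29⁻¹ mod 54 explicitly. Euclid's algorithm: 54 = 1·29 + 25, 29 = 1·25 + 4, 25 = 6·4 + 1; back-substituting gives 1 = 41·29 − 22·54, so 29⁻¹ ≡ 41 (mod 54).
Since h is injective, we find h⁻¹(38): we need 29x ≡ 38 − 31 ≡ 7 (mod 54). Using 29⁻¹ = 41: x ≡ 41·7 = 287 = 5·54 + 17, so x = 17.
Check: h(17) = 29·17 + 31 = 524 = 9·54 + 38 ≡ 38 (mod 54).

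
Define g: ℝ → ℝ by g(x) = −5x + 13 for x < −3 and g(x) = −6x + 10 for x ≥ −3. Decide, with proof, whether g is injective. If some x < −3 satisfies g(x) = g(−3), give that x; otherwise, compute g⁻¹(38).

-5

Both pieces are strictly decreasing (slopes −5 and −6), so each is injective on its own interval.
The left piece maps (−∞, −3) onto (28, ∞); the right piece maps [−3, ∞) onto (−∞, 28].
These images are disjoint, so no value is attained by both pieces. Hence g is injective.
Because the two images are disjoint, no x < −3 has g(x) = g(−3), so we compute g⁻¹(38): 38 lies in (28, ∞), so solve −5x + 13 = 38: x = (38 − 13)/(−5) = −5.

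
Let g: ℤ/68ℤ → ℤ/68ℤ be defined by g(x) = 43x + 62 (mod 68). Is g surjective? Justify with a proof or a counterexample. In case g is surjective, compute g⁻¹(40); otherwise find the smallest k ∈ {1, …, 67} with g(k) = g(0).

By definition, surjectivity means every element of the codomain has a preimage under g.
Since gcd(43, 68) = 1, 43 is invertible modulo 68. Euclid's algorithm: 68 = 1·43 + 25, 43 = 1·25 + 18, 25 = 1·18 + 7, 18 = 2·7 + 4, 7 = 1·4 + 3, 4 = 1·3 + 1; back-substituting gives 1 = 19·43 − 12·68, so 43⁻¹ ≡ 19 (mod 68).
Then y ↦ 19(y − 62) is a two-sided inverse to g, so every y ∈ ℤ/68ℤ has a preimage.
Thus g is surjective.
Since g is surjective, we compute g⁻¹(40): solve 43x + 62 ≡ 40 (mod 68), i.e. 43x ≡ 46 (mod 68).
Multiplying by 43⁻¹ = 19 gives x ≡ 19·46 = 874 = 12·68 + 58 ≡ 58 (mod 68).
Check: g(58) = 43·58 + 62 = 2556 = 37·68 + 40 ≡ 40 (mod 68).

58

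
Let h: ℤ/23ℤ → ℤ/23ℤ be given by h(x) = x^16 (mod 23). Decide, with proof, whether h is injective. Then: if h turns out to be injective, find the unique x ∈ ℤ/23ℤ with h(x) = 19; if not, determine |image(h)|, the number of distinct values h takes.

12

h(11): Repeated squaring mod 23: 11^1 ≡ 11, 11^2 ≡ 11² = 121 ≡ 6, 11^4 ≡ 6² = 36 ≡ 13, 11^8 ≡ 13² = 169 ≡ 8, 11^16 ≡ 8² = 64 ≡ 18. So 11^16 ≡ 18 (mod 23).
h(12): Repeated squaring mod 23: 12^1 ≡ 12, 12^2 ≡ 12² = 144 ≡ 6, 12^4 ≡ 6² = 36 ≡ 13, 12^8 ≡ 13² = 169 ≡ 8, 12^16 ≡ 8² = 64 ≡ 18. So 12^16 ≡ 18 (mod 23).
So h(11) = h(12) = 18 while 11 ≠ 12, therefore h is not injective.
Since h is not injective, we determine |image(h)|. Computing x^16 mod 23 for each x (by repeated squaring, reducing mod 23 at every step), the values h(0), h(1), …, h(22) are: 0, 1, 9, 13, 12, 3, 2, 6, 16, 8, 4, 18, 18, 4, 8, 16, 6, 2, 3, 12, 13, 9, 1.
The distinct values are {0, 1, 2, 3, 4, 6, 8, 9, 12, 13, 16, 18}; there are 12 of them.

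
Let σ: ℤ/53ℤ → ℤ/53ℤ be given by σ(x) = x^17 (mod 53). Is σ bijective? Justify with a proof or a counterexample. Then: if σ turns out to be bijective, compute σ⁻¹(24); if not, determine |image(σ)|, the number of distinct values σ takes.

47

Since 53 is prime, the nonzero elements of ℤ/53ℤ form a cyclic group of order 52.
As gcd(17, 52) = 1, raising to the 17th power is a bijection on this group: if x_1^17 ≡ x_2^17 then (x_1x_2^{−1})^17 = 1, and the only element of order dividing gcd(17, 52) = 1 is 1, so x_1 = x_2.
With σ(0) = 0 this makes σ injective on all of ℤ/53ℤ, hence bijective (finite equal-size domain and codomain). In particular σ is bijective.
Since σ is bijective, we find the preimage of 24. The inverse of x ↦ x^17 on (ℤ/53ℤ)^× is x ↦ x^49, because 17·49 = 833 = 16·52 + 1 ≡ 1 (mod 52) and x^{52} = 1 for x ≠ 0 (Fermat). So σ⁻¹(24) = 24^49 mod 53.
Repeated squaring mod 53: 24^1 ≡ 24, 24^2 ≡ 24² = 576 ≡ 46, 24^4 ≡ 46² = 2116 ≡ 49, 24^8 ≡ 49² = 2401 ≡ 16, 24^16 ≡ 16² = 256 ≡ 44, 24^32 ≡ 44² = 1936 ≡ 28. Since 49 = 32 + 16 + 1, 24^49 ≡ 28·44·24: 28·44 = 1232 ≡ 13, then 13·24 = 312 ≡ 47. So 24^49 ≡ 47 (mod 53).
Hence σ⁻¹(24) = 47.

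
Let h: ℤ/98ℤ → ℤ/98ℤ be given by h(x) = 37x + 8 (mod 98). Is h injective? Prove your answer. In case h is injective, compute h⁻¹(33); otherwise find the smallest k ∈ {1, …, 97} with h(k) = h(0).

If h(a) = h(b), then 37a ≡ 37b (mod 98). Because gcd(37, 98) = 1, we may cancel 37 to get a ≡ b (mod 98).
Hence h is injective.
We now compute 37⁻¹ mod 98 explicitly. Euclid's algorithm: 98 = 2·37 + 24, 37 = 1·24 + 13, 24 = 1·13 + 11, 13 = 1·11 + 2, 11 = 5·2 + 1; back-substituting gives 1 = 53·37 − 20·98, so 37⁻¹ ≡ 53 (mod 98).
Since h is injective, we compute h⁻¹(33): solve 37x + 8 ≡ 33 (mod 98), i.e. 37x ≡ 25 (mod 98).
Multiplying by 37⁻¹ = 53 gives x ≡ 53·25 = 1325 = 13·98 + 51 ≡ 51 (mod 98).
Check: h(51) = 37·51 + 8 = 1895 = 19·98 + 33 ≡ 33 (mod 98).

51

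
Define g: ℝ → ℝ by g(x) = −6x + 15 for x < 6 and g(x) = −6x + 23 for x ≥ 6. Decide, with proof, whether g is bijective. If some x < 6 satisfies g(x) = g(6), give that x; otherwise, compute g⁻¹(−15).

Both pieces are strictly decreasing (slopes −6 and −6), so each is injective on its own interval.
The left piece maps (−∞, 6) onto (−21, ∞); the right piece maps [6, ∞) onto (−∞, −13].
These images overlap. In particular g(6) = −13 (right piece), and solving −6x + 15 = −13 on the left piece gives x = 14/3 < 6.
So g(14/3) = g(6) with 14/3 ≠ 6, and g is not injective, hence not bijective. This x = 14/3 is the requested value below 6.

14/3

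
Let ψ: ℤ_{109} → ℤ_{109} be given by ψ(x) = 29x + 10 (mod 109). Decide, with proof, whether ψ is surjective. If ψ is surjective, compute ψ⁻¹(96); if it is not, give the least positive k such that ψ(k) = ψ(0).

18

Since gcd(29, 109) = 1, 29 is invertible modulo 109. Euclid's algorithm: 109 = 3·29 + 22, 29 = 1·22 + 7, 22 = 3·7 + 1; back-substituting gives 1 = 94·29 − 25·109, so 29⁻¹ ≡ 94 (mod 109).
Then y ↦ 94(y − 10) is a two-sided inverse to ψ, so every y ∈ ℤ_{109} has a preimage.
Hence ψ is surjective.
Since ψ is surjective, we compute ψ⁻¹(96): solve 29x + 10 ≡ 96 (mod 109), i.e. 29x ≡ 86 (mod 109).
Multiplying by 29⁻¹ = 94 gives x ≡ 94·86 = 8084 = 74·109 + 18 ≡ 18 (mod 109).
Check: ψ(18) = 29·18 + 10 = 532 = 4·109 + 96 ≡ 96 (mod 109).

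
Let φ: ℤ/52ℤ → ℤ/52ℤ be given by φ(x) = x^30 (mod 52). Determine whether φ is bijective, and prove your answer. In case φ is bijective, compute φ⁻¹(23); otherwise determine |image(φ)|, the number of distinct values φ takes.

φ(1) = 1^30 = 1.
φ(3): Repeated squaring mod 52: 3^1 ≡ 3, 3^2 ≡ 3² = 9, 3^4 ≡ 9² = 81 ≡ 29, 3^8 ≡ 29² = 841 ≡ 9, 3^16 ≡ 9² = 81 ≡ 29. Since 30 = 16 + 8 + 4 + 2, 3^30 ≡ 29·9·29·9: 29·9 = 261 ≡ 1, then 1·29 = 29, then 29·9 = 261 ≡ 1. So 3^30 ≡ 1 (mod 52).
So φ(1) = φ(3) = 1 while 1 ≠ 3, therefore φ is not injective, hence not bijective.
Since φ is not bijective, we determine |image(φ)|. Computing x^30 mod 52 for each x (by repeated squaring, reducing mod 52 at every step), the values φ(0), φ(1), …, φ(51) are: 0, 1, 12, 1, 40, 25, 12, 25, 12, 1, 40, 25, 40, 13, 40, 25, 40, 1, 12, 25, 12, 25, 40, 1, 12, 1, 0, 1, 12, 1, 40, 25, 12, 25, 12, 1, 40, 25, 40, 13, 40, 25, 40, 1, 12, 25, 12, 25, 40, 1, 12, 1.
The distinct values are {0, 1, 12, 13, 25, 40}; there are 6 of them.

6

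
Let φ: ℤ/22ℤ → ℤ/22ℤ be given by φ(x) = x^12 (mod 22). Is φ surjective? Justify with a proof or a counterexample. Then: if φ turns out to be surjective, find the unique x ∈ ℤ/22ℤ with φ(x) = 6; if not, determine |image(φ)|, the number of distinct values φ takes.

12

φ(10): Repeated squaring mod 22: 10^1 ≡ 10, 10^2 ≡ 10² = 100 ≡ 12, 10^4 ≡ 12² = 144 ≡ 12, 10^8 ≡ 12² = 144 ≡ 12. Since 12 = 8 + 4, 10^12 ≡ 12·12: 12·12 = 144 ≡ 12. So 10^12 ≡ 12 (mod 22).
φ(12): Repeated squaring mod 22: 12^1 ≡ 12, 12^2 ≡ 12² = 144 ≡ 12, 12^4 ≡ 12² = 144 ≡ 12, 12^8 ≡ 12² = 144 ≡ 12. Since 12 = 8 + 4, 12^12 ≡ 12·12: 12·12 = 144 ≡ 12. So 12^12 ≡ 12 (mod 22).
So φ(10) = φ(12) = 12 while 10 ≠ 12, thus φ is not injective.
A non-injective map from the 22-element set ℤ/22ℤ to itself takes at most 21 distinct values, so it cannot be surjective. Thus φ is not surjective.
Since φ is not surjective, we determine |image(φ)|. Computing x^12 mod 22 for each x (by repeated squaring, reducing mod 22 at every step), the values φ(0), φ(1), …, φ(21) are: 0, 1, 4, 9, 16, 3, 14, 5, 20, 15, 12, 11, 12, 15, 20, 5, 14, 3, 16, 9, 4, 1.
The distinct values are {0, 1, 3, 4, 5, 9, 11, 12, 14, 15, 16, 20}; there are 12 of them.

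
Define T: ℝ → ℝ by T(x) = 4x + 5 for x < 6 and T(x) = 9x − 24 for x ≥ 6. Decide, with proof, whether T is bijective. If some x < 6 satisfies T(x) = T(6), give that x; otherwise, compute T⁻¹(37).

61/9

Both pieces are strictly increasing (slopes 4 and 9), so each is injective on its own interval.
The left piece maps (−∞, 6) onto (−∞, 29); the right piece maps [6, ∞) onto [30, ∞).
The images leave a gap (29 has no preimage), so T is not surjective, hence not bijective.
Because the two images are disjoint, no x < 6 has T(x) = T(6), so we compute T⁻¹(37): 37 lies in [30, ∞), so solve 9x − 24 = 37: x = (37 + 24)/9 = 61/9.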